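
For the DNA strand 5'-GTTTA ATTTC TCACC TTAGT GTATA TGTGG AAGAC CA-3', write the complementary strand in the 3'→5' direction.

3′-CAAATTAAAGAGTGGAATCACATATACACCTTCTGGT-5′

Base-pairing A↔T, G↔C gives the complement. The complementary strand is antiparallel, so paired with a 5'→3' strand it runs 3'→5'.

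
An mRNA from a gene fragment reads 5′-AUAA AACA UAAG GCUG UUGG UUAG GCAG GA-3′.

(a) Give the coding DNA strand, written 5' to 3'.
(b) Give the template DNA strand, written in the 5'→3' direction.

(a) 5'-ATAAAACATAAGGCTGTTGGTTAGGCAGGA-3'
(b) 5'-TCCTGCCTAACCAACAGCCTTATGTTTTAT-3'

(a) The coding strand matches the mRNA with U→T.
(b) The template strand is the reverse complement of the coding strand.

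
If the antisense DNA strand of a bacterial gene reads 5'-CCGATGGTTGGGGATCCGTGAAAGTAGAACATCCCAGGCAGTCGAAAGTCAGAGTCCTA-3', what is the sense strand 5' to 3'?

5'-TAGGACTCTGACTTTCGACTGCCTGGGATGTTCTACTTTCACGGATCCCCAACCATCGG-3'

The coding strand is complementary and antiparallel to the template: take the complement (A↔T, G↔C) and reverse.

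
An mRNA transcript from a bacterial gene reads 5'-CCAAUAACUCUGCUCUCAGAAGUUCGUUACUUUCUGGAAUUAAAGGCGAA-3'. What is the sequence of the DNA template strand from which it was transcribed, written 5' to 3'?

Replace U with T to get the coding DNA strand: CCAATAACTCTGCTCTCAGAAGTTCGTTACTTTCTGGAATTAAAGGCGAA. The template strand is its reverse complement (complement GGTTATTGAGACGAGAGTCTTCAAGCAATGAAAGACCTTAATTTCCGCTT, then reverse).

5'-TTCGCCTTTAATTCCAGAAAGTAACGAACTTCTGAGAGCAGAGTTATTGG-3'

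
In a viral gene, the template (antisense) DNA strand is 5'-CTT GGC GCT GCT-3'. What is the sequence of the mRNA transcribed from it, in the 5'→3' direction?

The mRNA has the sequence of the coding strand (reverse complement of the template) with T→U. Reverse complement of CTTGGCGCTGCT is AGCAGCGCCAAG; then T→U.

5'-AGCAGCGCCAAG-3'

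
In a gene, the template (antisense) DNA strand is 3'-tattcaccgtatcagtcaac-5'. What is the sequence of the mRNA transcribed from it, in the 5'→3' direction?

5'-AUAAGUGGCAUAGUCAGUUG-3'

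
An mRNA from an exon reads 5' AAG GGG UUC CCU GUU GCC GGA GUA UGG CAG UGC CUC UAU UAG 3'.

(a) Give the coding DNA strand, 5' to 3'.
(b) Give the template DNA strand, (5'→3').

(a) 5'-AAGGGGTTCCCTGTTGCCGGAGTATGGCAGTGCCTCTATTAG-3'
(b) 5′-CTAATAGAGGCACTGCCATACTCCGGCAACAGGGAACCCCTT-3′

(a) The coding strand matches the mRNA with U→T.
(b) The template strand is the reverse complement of the coding strand.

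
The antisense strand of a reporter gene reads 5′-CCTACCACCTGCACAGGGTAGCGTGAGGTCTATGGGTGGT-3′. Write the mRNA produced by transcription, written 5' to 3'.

RNA polymerase reads the template 3'→5' and synthesizes mRNA 5'→3' by base-pairing (A→U, T→A, G↔C). The complement of the template is GGATGGTGGACGTGTCCCATCGCACTCCAGATACCCACCA; antiparallel, so 5'→3' the coding strand is ACCACCCATAGACCTCACGCTACCCTGTGCAGGTGGTAGG. Replace T with U for the mRNA.

5′-ACCACCCAUAGACCUCACGCUACCCUGUGCAGGUGGUAGG-3′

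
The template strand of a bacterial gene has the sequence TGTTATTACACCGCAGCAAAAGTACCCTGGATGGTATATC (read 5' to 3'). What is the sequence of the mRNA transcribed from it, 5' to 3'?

The mRNA has the sequence of the coding strand (reverse complement of the template) with T→U. Reverse complement of TGTTATTACACCGCAGCAAAAGTACCCTGGATGGTATATC is GATATACCATCCAGGGTACTTTTGCTGCGGTGTAATAACA; then T→U.

5′-GAUAUACCAUCCAGGGUACUUUUGCUGCGGUGUAAUAACA-3′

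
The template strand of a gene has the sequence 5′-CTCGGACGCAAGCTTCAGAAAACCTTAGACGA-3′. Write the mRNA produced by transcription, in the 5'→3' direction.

5'-UCGUCUAAGGUUUUCUGAAGCUUGCGUCCGAG-3'

RNA polymerase reads the template 3'→5' and synthesizes mRNA 5'→3' by base-pairing (A→U, T→A, G↔C). The complement of the template is GAGCCTGCGTTCGAAGTCTTTTGGAATCTGCT; antiparallel, so 5'→3' the coding strand is TCGTCTAAGGTTTTCTGAAGCTTGCGTCCGAG. Replace T with U for the mRNA.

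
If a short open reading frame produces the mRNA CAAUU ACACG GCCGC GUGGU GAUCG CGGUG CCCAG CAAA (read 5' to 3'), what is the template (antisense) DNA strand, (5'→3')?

5′-TTTGCTGGGCACCGCGATCACCACGCGGCCGTGTAATTG-3′

Replace U with T to get the coding DNA strand: CAATTACACGGCCGCGTGGTGATCGCGGTGCCCAGCAAA. The template strand is its reverse complement (complement GTTAATGTGCCGGCGCACCACTAGCGCCACGGGTCGTTT, then reverse).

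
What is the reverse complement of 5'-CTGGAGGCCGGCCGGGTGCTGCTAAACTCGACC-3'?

5′-GGTCGAGTTTAGCAGCACCCGGCCGGCCTCCAG-3′

Complement each base (A↔T, G↔C): GACCTCCGGCCGGCCCACGACGATTTGAGCTGG. Then reverse.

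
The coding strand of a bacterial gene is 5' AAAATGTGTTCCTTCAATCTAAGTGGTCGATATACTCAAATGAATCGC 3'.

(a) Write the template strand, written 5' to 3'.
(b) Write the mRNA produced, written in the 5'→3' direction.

(a) The template strand is the reverse complement of the coding strand: complement TTTTACACAAGGAAGTTAGATTCACCAGCTATATGAGTTTACTTAGCG, then reverse.
(b) mRNA matches the coding strand with T→U.

(a) 5'-GCGATTCATTTGAGTATATCGACCACTTAGATTGAAGGAACACATTTT-3'
(b) 5'-AAAAUGUGUUCCUUCAAUCUAAGUGGUCGAUAUACUCAAAUGAAUCGC-3'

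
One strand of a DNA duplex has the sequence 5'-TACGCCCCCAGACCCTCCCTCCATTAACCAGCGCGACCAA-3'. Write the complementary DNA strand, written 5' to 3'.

5'-TTGGTCGCGCTGGTTAATGGAGGGAGGGTCTGGGGGCGTA-3'

Pairing A↔T and G↔C gives ATGCGGGGGTCTGGGAGGGAGGTAATTGGTCGCGCTGGTT, running 3'→5'. Reverse for the 5'→3' convention.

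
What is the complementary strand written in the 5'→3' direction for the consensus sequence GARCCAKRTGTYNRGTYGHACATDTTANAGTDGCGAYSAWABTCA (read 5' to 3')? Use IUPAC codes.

5'-TGAVTWTSRTCGCHACTNTAAHATGTDCRACYNRACAYMTGGYTC-3'

Standard pairs A↔T, G↔C; ambiguity codes pair R↔Y, K↔M, W↔W, S↔S, B↔V, D↔H, N↔N. Complement (CTYGGTMYACARNYCARCDTGTAHAATNTCAHCGCTRSTWTVAGT), then reverse for 5'→3'.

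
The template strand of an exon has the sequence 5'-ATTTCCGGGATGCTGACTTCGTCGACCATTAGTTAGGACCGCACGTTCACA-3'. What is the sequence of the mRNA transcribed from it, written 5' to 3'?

5'-UGUGAACGUGCGGUCCUAACUAAUGGUCGACGAAGUCAGCAUCCCGGAAAU-3'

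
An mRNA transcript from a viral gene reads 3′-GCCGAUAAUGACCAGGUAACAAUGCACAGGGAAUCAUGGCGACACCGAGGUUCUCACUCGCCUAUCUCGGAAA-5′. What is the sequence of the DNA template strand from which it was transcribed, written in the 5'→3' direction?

5′-CGGCTATTACTGGTCCATTGTTACGTGTCCCTTAGTACCGCTGTGGCTCCAAGAGTGAGCGGATAGAGCCTTT-3′

Written 5'→3' the mRNA is AAAGGCUCUAUCCGCUCACUCUUGGAGCCACAGCGGUACUAAGGGACACGUAACAAUGGACCAGUAAUAGCCG, so the coding DNA strand is AAAGGCTCTATCCGCTCACTCTTGGAGCCACAGCGGTACTAAGGGACACGTAACAATGGACCAGTAATAGCCG. The template is its reverse complement.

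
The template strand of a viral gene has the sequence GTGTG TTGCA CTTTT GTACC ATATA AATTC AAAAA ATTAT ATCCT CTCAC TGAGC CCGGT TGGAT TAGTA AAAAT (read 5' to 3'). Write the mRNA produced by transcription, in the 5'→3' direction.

RNA polymerase reads the template 3'→5' and synthesizes mRNA 5'→3' by base-pairing (A→U, T→A, G↔C). The complement of the template is CACACAACGTGAAAACATGGTATATTTAAGTTTTTTAATATAGGAGAGTGACTCGGGCCAACCTAATCATTTTTA; antiparallel, so 5'→3' the coding strand is ATTTTTACTAATCCAACCGGGCTCAGTGAGAGGATATAATTTTTTGAATTTATATGGTACAAAAGTGCAACACAC. Replace T with U for the mRNA.

5′-AUUUUUACUAAUCCAACCGGGCUCAGUGAGAGGAUAUAAUUUUUUGAAUUUAUAUGGUACAAAAGUGCAACACAC-3′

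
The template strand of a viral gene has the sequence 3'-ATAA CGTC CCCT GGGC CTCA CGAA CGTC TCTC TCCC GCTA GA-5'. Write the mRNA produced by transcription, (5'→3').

Reading the template 3'→5' as shown, RNA polymerase pairs each base (A→U, T→A, G↔C) to build mRNA 5'→3' directly.

5'-UAUUGCAGGGGACCCGGAGUGCUUGCAGAGAGAGGGCGAUCU-3'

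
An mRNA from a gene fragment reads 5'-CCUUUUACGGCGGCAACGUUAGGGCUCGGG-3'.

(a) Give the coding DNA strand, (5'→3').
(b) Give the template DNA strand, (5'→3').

(a) 5'-CCTTTTACGGCGGCAACGTTAGGGCTCGGG-3'
(b) 5′-CCCGAGCCCTAACGTTGCCGCCGTAAAAGG-3′

(a) The coding strand matches the mRNA with U→T.
(b) The template strand is the reverse complement of the coding strand.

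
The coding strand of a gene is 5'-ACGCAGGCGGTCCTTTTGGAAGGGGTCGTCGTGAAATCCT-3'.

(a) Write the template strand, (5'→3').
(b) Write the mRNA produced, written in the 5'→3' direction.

(a) The template strand is the reverse complement of the coding strand: complement TGCGTCCGCCAGGAAAACCTTCCCCAGCAGCACTTTAGGA, then reverse.
(b) mRNA matches the coding strand with T→U.

(a) 5'-AGGATTTCACGACGACCCCTTCCAAAAGGACCGCCTGCGT-3'
(b) 5′-ACGCAGGCGGUCCUUUUGGAAGGGGUCGUCGUGAAAUCCU-3′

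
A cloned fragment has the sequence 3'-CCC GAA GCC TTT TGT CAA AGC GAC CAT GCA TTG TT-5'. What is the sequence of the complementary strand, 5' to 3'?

The strand is given 3'→5', so its complement runs 5'→3' in the same left-to-right order: pair each base A↔T, G↔C.

5'-GGGCTTCGGAAAACAGTTTCGCTGGTACGTAACAA-3'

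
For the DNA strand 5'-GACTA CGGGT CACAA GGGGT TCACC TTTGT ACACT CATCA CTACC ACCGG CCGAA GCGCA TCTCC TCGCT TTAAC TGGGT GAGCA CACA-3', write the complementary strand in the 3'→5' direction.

3'-CTGATGCCCAGTGTTCCCCAAGTGGAAACATGTGAGTAGTGATGGTGGCCGGCTTCGCGTAGAGGAGCGAAATTGACCCACTCGTGTGT-5'

Base-pairing A↔T, G↔C gives the complement. The complementary strand is antiparallel, so paired with a 5'→3' strand it runs 3'→5'.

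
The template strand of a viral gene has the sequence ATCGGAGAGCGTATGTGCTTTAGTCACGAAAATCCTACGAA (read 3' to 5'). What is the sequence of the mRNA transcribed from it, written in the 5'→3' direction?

5'-UAGCCUCUCGCAUACACGAAAUCAGUGCUUUUAGGAUGCUU-3'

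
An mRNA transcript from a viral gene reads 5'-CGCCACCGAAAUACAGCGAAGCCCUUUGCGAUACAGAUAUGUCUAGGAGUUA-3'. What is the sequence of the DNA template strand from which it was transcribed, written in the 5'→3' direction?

5′-TAACTCCTAGACATATCTGTATCGCAAAGGGCTTCGCTGTATTTCGGTGGCG-3′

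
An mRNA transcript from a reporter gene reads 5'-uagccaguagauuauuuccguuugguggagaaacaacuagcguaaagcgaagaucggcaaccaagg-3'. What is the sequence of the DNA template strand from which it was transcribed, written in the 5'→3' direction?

5'-CCTTGGTTGCCGATCTTCGCTTTACGCTAGTTGTTTCTCCACCAAACGGAAATAATCTACTGGCTA-3'

Replace U with T to get the coding DNA strand: TAGCCAGTAGATTATTTCCGTTTGGTGGAGAAACAACTAGCGTAAAGCGAAGATCGGCAACCAAGG. The template strand is its reverse complement (complement ATCGGTCATCTAATAAAGGCAAACCACCTCTTTGTTGATCGCATTTCGCTTCTAGCCGTTGGTTCC, then reverse).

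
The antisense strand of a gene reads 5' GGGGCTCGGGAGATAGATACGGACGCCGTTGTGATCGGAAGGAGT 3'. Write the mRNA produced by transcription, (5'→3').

The mRNA has the sequence of the coding strand (reverse complement of the template) with T→U. Reverse complement of GGGGCTCGGGAGATAGATACGGACGCCGTTGTGATCGGAAGGAGT is ACTCCTTCCGATCACAACGGCGTCCGTATCTATCTCCCGAGCCCC; then T→U.

5'-ACUCCUUCCGAUCACAACGGCGUCCGUAUCUAUCUCCCGAGCCCC-3'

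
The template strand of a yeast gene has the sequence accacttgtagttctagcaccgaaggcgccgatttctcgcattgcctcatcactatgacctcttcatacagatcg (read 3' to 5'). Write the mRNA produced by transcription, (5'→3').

5'-UGGUGAACAUCAAGAUCGUGGCUUCCGCGGCUAAAGAGCGUAACGGAGUAGUGAUACUGGAGAAGUAUGUCUAGC-3'

Reading the template 3'→5' as shown, RNA polymerase pairs each base (A→U, T→A, G↔C) to build mRNA 5'→3' directly.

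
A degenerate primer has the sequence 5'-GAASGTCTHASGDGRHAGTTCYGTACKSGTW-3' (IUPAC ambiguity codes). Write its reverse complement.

5'-WACSMGTACRGAACTDYCHCSTDAGACSTTC-3'

Standard pairs A↔T, G↔C; ambiguity codes pair R↔Y, K↔M, W↔W, S↔S, D↔H. Complement (CTTSCAGADTSCHCYDTCAAGRCATGMSCAW), then reverse for 5'→3'.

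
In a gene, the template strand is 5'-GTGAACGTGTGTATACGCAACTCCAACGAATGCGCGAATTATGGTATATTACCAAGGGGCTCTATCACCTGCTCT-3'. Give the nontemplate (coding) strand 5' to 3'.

The coding strand is complementary and antiparallel to the template: take the complement (A↔T, G↔C) and reverse.

5'-AGAGCAGGTGATAGAGCCCCTTGGTAATATACCATAATTCGCGCATTCGTTGGAGTTGCGTATACACACGTTCAC-3'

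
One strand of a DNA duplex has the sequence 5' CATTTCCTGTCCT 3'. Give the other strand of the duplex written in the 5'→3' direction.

The complement of CATTTCCTGTCCT is GTAAAGGACAGGA (A↔T, G↔C). DNA strands are antiparallel, so the complementary strand runs 3'→5'; reversing gives the 5'→3' form.

5'-AGGACAGGAAATG-3'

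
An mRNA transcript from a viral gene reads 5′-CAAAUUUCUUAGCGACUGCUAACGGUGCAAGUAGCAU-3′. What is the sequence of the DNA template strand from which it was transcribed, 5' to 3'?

Replace U with T to get the coding DNA strand: CAAATTTCTTAGCGACTGCTAACGGTGCAAGTAGCAT. The template strand is its reverse complement (complement GTTTAAAGAATCGCTGACGATTGCCACGTTCATCGTA, then reverse).

5'-ATGCTACTTGCACCGTTAGCAGTCGCTAAGAAATTTG-3'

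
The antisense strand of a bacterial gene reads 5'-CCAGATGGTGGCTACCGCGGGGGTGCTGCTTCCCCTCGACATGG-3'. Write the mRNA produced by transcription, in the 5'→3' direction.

The mRNA has the sequence of the coding strand (reverse complement of the template) with T→U. Reverse complement of CCAGATGGTGGCTACCGCGGGGGTGCTGCTTCCCCTCGACATGG is CCATGTCGAGGGGAAGCAGCACCCCCGCGGTAGCCACCATCTGG; then T→U.

5'-CCAUGUCGAGGGGAAGCAGCACCCCCGCGGUAGCCACCAUCUGG-3'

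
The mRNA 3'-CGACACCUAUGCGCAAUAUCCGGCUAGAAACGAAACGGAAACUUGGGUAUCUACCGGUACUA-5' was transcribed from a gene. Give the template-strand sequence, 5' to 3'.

5'-GCTGTGGATACGCGTTATAGGCCGATCTTTGCTTTGCCTTTGAACCCATAGATGGCCATGAT-3'

Written 5'→3' the mRNA is AUCAUGGCCAUCUAUGGGUUCAAAGGCAAAGCAAAGAUCGGCCUAUAACGCGUAUCCACAGC, so the coding DNA strand is ATCATGGCCATCTATGGGTTCAAAGGCAAAGCAAAGATCGGCCTATAACGCGTATCCACAGC. The template is its reverse complement.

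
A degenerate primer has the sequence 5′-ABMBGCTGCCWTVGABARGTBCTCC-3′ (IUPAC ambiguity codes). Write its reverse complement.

5'-GGAGVACYTVTCBAWGGCAGCVKVT-3'

Standard pairs A↔T, G↔C; ambiguity codes pair R↔Y, M↔K, W↔W, B↔V. Complement (TVKVCGACGGWABCTVTYCAVGAGG), then reverse for 5'→3'.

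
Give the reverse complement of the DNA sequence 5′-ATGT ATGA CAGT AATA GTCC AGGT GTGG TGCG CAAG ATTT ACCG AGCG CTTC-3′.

Complement each base (A↔T, G↔C): TACATACTGTCATTATCAGGTCCACACCACGCGTTCTAAATGGCTCGCGAAG. Then reverse.

5′-GAAGCGCTCGGTAAATCTTGCGCACCACACCTGGACTATTACTGTCATACAT-3′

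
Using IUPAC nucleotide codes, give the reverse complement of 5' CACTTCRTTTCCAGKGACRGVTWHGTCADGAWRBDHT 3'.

5'-ADHVYWTCHTGACDWABCYGTCMCTGGAAAYGAAGTG-3'

Standard pairs A↔T, G↔C; ambiguity codes pair R↔Y, K↔M, W↔W, B↔V, D↔H. Complement (GTGAAGYAAAGGTCMCTGYCBAWDCAGTHCTWYVHDA), then reverse for 5'→3'.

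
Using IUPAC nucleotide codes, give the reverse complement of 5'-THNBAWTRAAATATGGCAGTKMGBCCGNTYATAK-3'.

5'-MTATRANCGGVCKMACTGCCATATTTYAWTVNDA-3'

Standard pairs A↔T, G↔C; ambiguity codes pair R↔Y, M↔K, W↔W, B↔V, H↔D, N↔N. Complement (ADNVTWAYTTTATACCGTCAMKCVGGCNARTATM), then reverse for 5'→3'.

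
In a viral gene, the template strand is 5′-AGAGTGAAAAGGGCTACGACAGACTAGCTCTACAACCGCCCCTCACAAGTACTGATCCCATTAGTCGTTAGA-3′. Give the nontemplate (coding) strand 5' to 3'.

5'-TCTAACGACTAATGGGATCAGTACTTGTGAGGGGCGGTTGTAGAGCTAGTCTGTCGTAGCCCTTTTCACTCT-3'

The coding strand is complementary and antiparallel to the template: take the complement (A↔T, G↔C) and reverse.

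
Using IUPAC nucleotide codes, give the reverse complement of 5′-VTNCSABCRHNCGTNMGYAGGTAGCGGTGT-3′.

5'-ACACCGCTACCTRCKNACGNDYGVTSGNAB-3'

Standard pairs A↔T, G↔C; ambiguity codes pair R↔Y, M↔K, S↔S, B↔V, H↔D, N↔N. Complement (BANGSTVGYDNGCANKCRTCCATCGCCACA), then reverse for 5'→3'.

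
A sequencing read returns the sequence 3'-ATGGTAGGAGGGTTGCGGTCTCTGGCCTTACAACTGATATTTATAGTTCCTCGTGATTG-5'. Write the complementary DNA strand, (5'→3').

The strand is given 3'→5', so its complement runs 5'→3' in the same left-to-right order: pair each base A↔T, G↔C.

5'-TACCATCCTCCCAACGCCAGAGACCGGAATGTTGACTATAAATATCAAGGAGCACTAAC-3'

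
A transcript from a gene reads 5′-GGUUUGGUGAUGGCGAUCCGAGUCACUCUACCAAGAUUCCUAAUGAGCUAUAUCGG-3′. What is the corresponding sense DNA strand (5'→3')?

The coding DNA strand has the same 5'→3' sequence as the mRNA with U replaced by T.

5'-GGTTTGGTGATGGCGATCCGAGTCACTCTACCAAGATTCCTAATGAGCTATATCGG-3'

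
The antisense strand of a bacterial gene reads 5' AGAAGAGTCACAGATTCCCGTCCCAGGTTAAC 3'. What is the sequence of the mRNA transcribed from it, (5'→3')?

5′-GUUAACCUGGGACGGGAAUCUGUGACUCUUCU-3′

The mRNA has the sequence of the coding strand (reverse complement of the template) with T→U. Reverse complement of AGAAGAGTCACAGATTCCCGTCCCAGGTTAAC is GTTAACCTGGGACGGGAATCTGTGACTCTTCT; then T→U.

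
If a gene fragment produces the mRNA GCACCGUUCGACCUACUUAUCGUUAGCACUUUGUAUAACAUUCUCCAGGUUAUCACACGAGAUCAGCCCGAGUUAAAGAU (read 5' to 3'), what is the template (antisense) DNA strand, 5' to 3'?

Replace U with T to get the coding DNA strand: GCACCGTTCGACCTACTTATCGTTAGCACTTTGTATAACATTCTCCAGGTTATCACACGAGATCAGCCCGAGTTAAAGAT. The template strand is its reverse complement (complement CGTGGCAAGCTGGATGAATAGCAATCGTGAAACATATTGTAAGAGGTCCAATAGTGTGCTCTAGTCGGGCTCAATTTCTA, then reverse).

5'-ATCTTTAACTCGGGCTGATCTCGTGTGATAACCTGGAGAATGTTATACAAAGTGCTAACGATAAGTAGGTCGAACGGTGC-3'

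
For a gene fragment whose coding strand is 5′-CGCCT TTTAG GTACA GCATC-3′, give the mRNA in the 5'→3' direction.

mRNA has the coding-strand sequence with U in place of T.

5'-CGCCUUUUAGGUACAGCAUC-3'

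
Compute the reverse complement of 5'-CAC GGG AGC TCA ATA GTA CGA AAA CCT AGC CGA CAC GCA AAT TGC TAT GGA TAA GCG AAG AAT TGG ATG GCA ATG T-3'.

5'-ACATTGCCATCCAATTCTTCGCTTATCCATAGCAATTTGCGTGTCGGCTAGGTTTTCGTACTATTGAGCTCCCGTG-3'

Reading the sequence 3'→5' and pairing each base (A↔T, G↔C) gives the reverse complement directly.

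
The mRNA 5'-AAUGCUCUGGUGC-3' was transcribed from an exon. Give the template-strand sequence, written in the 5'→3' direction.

5′-GCACCAGAGCATT-3′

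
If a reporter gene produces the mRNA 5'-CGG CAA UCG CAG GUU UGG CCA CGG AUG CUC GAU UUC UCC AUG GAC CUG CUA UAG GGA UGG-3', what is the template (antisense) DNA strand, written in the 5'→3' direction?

5'-CCATCCCTATAGCAGGTCCATGGAGAAATCGAGCATCCGTGGCCAAACCTGCGATTGCCG-3'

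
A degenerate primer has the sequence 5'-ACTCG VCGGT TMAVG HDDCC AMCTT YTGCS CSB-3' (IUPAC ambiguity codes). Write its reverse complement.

Standard pairs A↔T, G↔C; ambiguity codes pair Y↔R, M↔K, S↔S, B↔V, D↔H. Complement (TGAGCBGCCAAKTBCDHHGGTKGAARACGSGSV), then reverse for 5'→3'.

5'-VSGSGCARAAGKTGGHHDCBTKAACCGBCGAGT-3'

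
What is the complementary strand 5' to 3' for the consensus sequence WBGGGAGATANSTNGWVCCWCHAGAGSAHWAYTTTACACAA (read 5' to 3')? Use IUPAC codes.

Standard pairs A↔T, G↔C; ambiguity codes pair Y↔R, W↔W, S↔S, B↔V, H↔D, N↔N. Complement (WVCCCTCTATNSANCWBGGWGDTCTCSTDWTRAAATGTGTT), then reverse for 5'→3'.

5'-TTGTGTAAARTWDTSCTCTDGWGGBWCNASNTATCTCCCVW-3'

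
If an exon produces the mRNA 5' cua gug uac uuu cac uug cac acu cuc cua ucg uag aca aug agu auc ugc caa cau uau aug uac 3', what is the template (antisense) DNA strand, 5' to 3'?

Replace U with T to get the coding DNA strand: CTAGTGTACTTTCACTTGCACACTCTCCTATCGTAGACAATGAGTATCTGCCAACATTATATGTAC. The template strand is its reverse complement (complement GATCACATGAAAGTGAACGTGTGAGAGGATAGCATCTGTTACTCATAGACGGTTGTAATATACATG, then reverse).

5'-GTACATATAATGTTGGCAGATACTCATTGTCTACGATAGGAGAGTGTGCAAGTGAAAGTACACTAG-3'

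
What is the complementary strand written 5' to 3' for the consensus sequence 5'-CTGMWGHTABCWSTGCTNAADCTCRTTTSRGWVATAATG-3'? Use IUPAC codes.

Standard pairs A↔T, G↔C; ambiguity codes pair R↔Y, M↔K, W↔W, S↔S, B↔V, D↔H, N↔N. Complement (GACKWCDATVGWSACGANTTHGAGYAAASYCWBTATTAC), then reverse for 5'→3'.

5′-CATTATBWCYSAAAYGAGHTTNAGCASWGVTADCWKCAG-3′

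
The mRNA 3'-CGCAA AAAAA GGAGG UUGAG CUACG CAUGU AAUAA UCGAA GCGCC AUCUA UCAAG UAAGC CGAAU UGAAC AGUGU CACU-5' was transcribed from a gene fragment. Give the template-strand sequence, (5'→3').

5'-GCGTTTTTTTCCTCCAACTCGATGCGTACATTATTAGCTTCGCGGTAGATAGTTCATTCGGCTTAACTTGTCACAGTGA-3'

Written 5'→3' the mRNA is UCACUGUGACAAGUUAAGCCGAAUGAACUAUCUACCGCGAAGCUAAUAAUGUACGCAUCGAGUUGGAGGAAAAAAACGC, so the coding DNA strand is TCACTGTGACAAGTTAAGCCGAATGAACTATCTACCGCGAAGCTAATAATGTACGCATCGAGTTGGAGGAAAAAAACGC. The template is its reverse complement.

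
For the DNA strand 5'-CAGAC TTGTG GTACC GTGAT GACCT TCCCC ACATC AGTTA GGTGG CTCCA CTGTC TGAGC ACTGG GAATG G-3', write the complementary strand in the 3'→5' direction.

Base-pairing A↔T, G↔C gives the complement. The complementary strand is antiparallel, so paired with a 5'→3' strand it runs 3'→5'.

3'-GTCTGAACACCATGGCACTACTGGAAGGGGTGTAGTCAATCCACCGAGGTGACAGACTCGTGACCCTTACC-5'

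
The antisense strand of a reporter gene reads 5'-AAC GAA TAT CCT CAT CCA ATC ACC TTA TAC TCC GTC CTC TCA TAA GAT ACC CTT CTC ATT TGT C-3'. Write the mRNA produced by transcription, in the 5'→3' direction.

5'-GACAAAUGAGAAGGGUAUCUUAUGAGAGGACGGAGUAUAAGGUGAUUGGAUGAGGAUAUUCGUU-3'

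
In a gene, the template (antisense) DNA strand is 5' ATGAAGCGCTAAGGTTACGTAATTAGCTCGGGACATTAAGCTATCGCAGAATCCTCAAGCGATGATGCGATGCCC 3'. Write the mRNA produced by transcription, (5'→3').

5'-GGGCAUCGCAUCAUCGCUUGAGGAUUCUGCGAUAGCUUAAUGUCCCGAGCUAAUUACGUAACCUUAGCGCUUCAU-3'

The mRNA has the sequence of the coding strand (reverse complement of the template) with T→U. Reverse complement of ATGAAGCGCTAAGGTTACGTAATTAGCTCGGGACATTAAGCTATCGCAGAATCCTCAAGCGATGATGCGATGCCC is GGGCATCGCATCATCGCTTGAGGATTCTGCGATAGCTTAATGTCCCGAGCTAATTACGTAACCTTAGCGCTTCAT; then T→U.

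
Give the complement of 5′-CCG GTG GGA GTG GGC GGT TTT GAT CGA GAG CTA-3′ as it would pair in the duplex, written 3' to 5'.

Base-pairing A↔T, G↔C gives the complement. The complementary strand is antiparallel, so paired with a 5'→3' strand it runs 3'→5'.

3'-GGCCACCCTCACCCGCCAAAACTAGCTCTCGAT-5'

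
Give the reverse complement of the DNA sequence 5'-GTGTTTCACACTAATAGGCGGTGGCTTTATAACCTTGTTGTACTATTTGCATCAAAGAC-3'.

5'-GTCTTTGATGCAAATAGTACAACAAGGTTATAAAGCCACCGCCTATTAGTGTGAAACAC-3'

Complement each base (A↔T, G↔C): CACAAAGTGTGATTATCCGCCACCGAAATATTGGAACAACATGATAAACGTAGTTTCTG. Then reverse.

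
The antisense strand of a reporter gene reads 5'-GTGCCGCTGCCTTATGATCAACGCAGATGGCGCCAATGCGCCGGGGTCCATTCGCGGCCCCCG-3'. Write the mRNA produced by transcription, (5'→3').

5'-CGGGGGCCGCGAAUGGACCCCGGCGCAUUGGCGCCAUCUGCGUUGAUCAUAAGGCAGCGGCAC-3'

The mRNA has the sequence of the coding strand (reverse complement of the template) with T→U. Reverse complement of GTGCCGCTGCCTTATGATCAACGCAGATGGCGCCAATGCGCCGGGGTCCATTCGCGGCCCCCG is CGGGGGCCGCGAATGGACCCCGGCGCATTGGCGCCATCTGCGTTGATCATAAGGCAGCGGCAC; then T→U.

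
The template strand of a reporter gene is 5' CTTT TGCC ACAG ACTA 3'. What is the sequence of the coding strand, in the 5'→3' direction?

5'-TAGTCTGTGGCAAAAG-3'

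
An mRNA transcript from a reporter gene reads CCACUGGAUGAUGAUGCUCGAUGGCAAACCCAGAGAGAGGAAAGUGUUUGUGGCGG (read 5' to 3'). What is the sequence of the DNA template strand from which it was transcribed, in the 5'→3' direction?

Replace U with T to get the coding DNA strand: CCACTGGATGATGATGCTCGATGGCAAACCCAGAGAGAGGAAAGTGTTTGTGGCGG. The template strand is its reverse complement (complement GGTGACCTACTACTACGAGCTACCGTTTGGGTCTCTCTCCTTTCACAAACACCGCC, then reverse).

5'-CCGCCACAAACACTTTCCTCTCTCTGGGTTTGCCATCGAGCATCATCATCCAGTGG-3'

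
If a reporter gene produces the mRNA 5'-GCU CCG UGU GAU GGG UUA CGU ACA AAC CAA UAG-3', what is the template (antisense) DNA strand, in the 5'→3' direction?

5'-CTATTGGTTTGTACGTAACCCATCACACGGAGC-3'

Replace U with T to get the coding DNA strand: GCTCCGTGTGATGGGTTACGTACAAACCAATAG. The template strand is its reverse complement (complement CGAGGCACACTACCCAATGCATGTTTGGTTATC, then reverse).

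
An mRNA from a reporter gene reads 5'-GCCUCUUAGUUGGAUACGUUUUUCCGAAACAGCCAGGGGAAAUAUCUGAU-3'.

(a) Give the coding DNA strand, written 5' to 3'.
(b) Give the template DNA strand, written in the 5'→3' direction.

(a) 5'-GCCTCTTAGTTGGATACGTTTTTCCGAAACAGCCAGGGGAAATATCTGAT-3'
(b) 5′-ATCAGATATTTCCCCTGGCTGTTTCGGAAAAACGTATCCAACTAAGAGGC-3′

(a) The coding strand matches the mRNA with U→T.
(b) The template strand is the reverse complement of the coding strand.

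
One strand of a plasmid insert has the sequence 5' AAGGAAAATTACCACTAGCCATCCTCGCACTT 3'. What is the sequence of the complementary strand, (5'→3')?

5'-AAGTGCGAGGATGGCTAGTGGTAATTTTCCTT-3'

The complement of AAGGAAAATTACCACTAGCCATCCTCGCACTT is TTCCTTTTAATGGTGATCGGTAGGAGCGTGAA (A↔T, G↔C). DNA strands are antiparallel, so the complementary strand runs 3'→5'; reversing gives the 5'→3' form.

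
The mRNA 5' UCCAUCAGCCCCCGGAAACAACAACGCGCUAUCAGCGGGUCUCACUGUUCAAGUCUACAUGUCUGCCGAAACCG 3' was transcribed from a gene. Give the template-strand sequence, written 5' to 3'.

5'-CGGTTTCGGCAGACATGTAGACTTGAACAGTGAGACCCGCTGATAGCGCGTTGTTGTTTCCGGGGGCTGATGGA-3'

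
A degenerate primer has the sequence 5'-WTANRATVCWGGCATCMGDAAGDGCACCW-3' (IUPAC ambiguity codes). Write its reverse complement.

5'-WGGTGCHCTTHCKGATGCCWGBATYNTAW-3'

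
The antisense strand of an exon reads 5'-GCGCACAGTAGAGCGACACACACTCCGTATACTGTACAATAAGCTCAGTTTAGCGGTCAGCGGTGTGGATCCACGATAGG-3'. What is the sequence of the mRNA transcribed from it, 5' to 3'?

RNA polymerase reads the template 3'→5' and synthesizes mRNA 5'→3' by base-pairing (A→U, T→A, G↔C). The complement of the template is CGCGTGTCATCTCGCTGTGTGTGAGGCATATGACATGTTATTCGAGTCAAATCGCCAGTCGCCACACCTAGGTGCTATCC; antiparallel, so 5'→3' the coding strand is CCTATCGTGGATCCACACCGCTGACCGCTAAACTGAGCTTATTGTACAGTATACGGAGTGTGTGTCGCTCTACTGTGCGC. Replace T with U for the mRNA.

5'-CCUAUCGUGGAUCCACACCGCUGACCGCUAAACUGAGCUUAUUGUACAGUAUACGGAGUGUGUGUCGCUCUACUGUGCGC-3'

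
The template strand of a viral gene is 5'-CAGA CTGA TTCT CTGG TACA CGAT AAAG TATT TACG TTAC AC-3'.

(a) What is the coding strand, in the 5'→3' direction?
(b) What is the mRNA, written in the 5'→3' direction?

(a) The coding strand is the reverse complement of the template: complement GTCTGACTAAGAGACCATGTGCTATTTCATAAATGCAATGTG, then reverse.
(b) mRNA has the coding-strand sequence with T→U.

(a) 5'-GTGTAACGTAAATACTTTATCGTGTACCAGAGAATCAGTCTG-3'
(b) 5'-GUGUAACGUAAAUACUUUAUCGUGUACCAGAGAAUCAGUCUG-3'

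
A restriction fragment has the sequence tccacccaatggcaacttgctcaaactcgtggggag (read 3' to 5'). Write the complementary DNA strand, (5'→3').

The strand is given 3'→5', so its complement runs 5'→3' in the same left-to-right order: pair each base A↔T, G↔C.

5′-AGGTGGGTTACCGTTGAACGAGTTTGAGCACCCCTC-3′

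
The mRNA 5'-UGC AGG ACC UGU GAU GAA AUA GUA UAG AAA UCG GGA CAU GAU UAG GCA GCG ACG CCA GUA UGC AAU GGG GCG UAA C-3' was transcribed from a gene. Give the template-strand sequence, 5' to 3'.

5'-GTTACGCCCCATTGCATACTGGCGTCGCTGCCTAATCATGTCCCGATTTCTATACTATTTCATCACAGGTCCTGCA-3'

Replace U with T to get the coding DNA strand: TGCAGGACCTGTGATGAAATAGTATAGAAATCGGGACATGATTAGGCAGCGACGCCAGTATGCAATGGGGCGTAAC. The template strand is its reverse complement (complement ACGTCCTGGACACTACTTTATCATATCTTTAGCCCTGTACTAATCCGTCGCTGCGGTCATACGTTACCCCGCATTG, then reverse).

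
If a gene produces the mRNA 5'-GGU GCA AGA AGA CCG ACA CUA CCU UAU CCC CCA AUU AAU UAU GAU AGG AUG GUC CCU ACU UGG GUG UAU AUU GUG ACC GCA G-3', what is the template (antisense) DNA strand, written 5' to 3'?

5′-CTGCGGTCACAATATACACCCAAGTAGGGACCATCCTATCATAATTAATTGGGGGATAAGGTAGTGTCGGTCTTCTTGCACC-3′

Replace U with T to get the coding DNA strand: GGTGCAAGAAGACCGACACTACCTTATCCCCCAATTAATTATGATAGGATGGTCCCTACTTGGGTGTATATTGTGACCGCAG. The template strand is its reverse complement (complement CCACGTTCTTCTGGCTGTGATGGAATAGGGGGTTAATTAATACTATCCTACCAGGGATGAACCCACATATAACACTGGCGTC, then reverse).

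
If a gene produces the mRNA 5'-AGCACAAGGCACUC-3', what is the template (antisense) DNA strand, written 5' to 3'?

Replace U with T to get the coding DNA strand: AGCACAAGGCACTC. The template strand is its reverse complement (complement TCGTGTTCCGTGAG, then reverse).

5'-GAGTGCCTTGTGCT-3'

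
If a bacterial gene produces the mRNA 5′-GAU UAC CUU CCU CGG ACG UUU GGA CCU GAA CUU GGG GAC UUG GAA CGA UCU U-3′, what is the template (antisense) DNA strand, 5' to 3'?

5'-AAGATCGTTCCAAGTCCCCAAGTTCAGGTCCAAACGTCCGAGGAAGGTAATC-3'

Replace U with T to get the coding DNA strand: GATTACCTTCCTCGGACGTTTGGACCTGAACTTGGGGACTTGGAACGATCTT. The template strand is its reverse complement (complement CTAATGGAAGGAGCCTGCAAACCTGGACTTGAACCCCTGAACCTTGCTAGAA, then reverse).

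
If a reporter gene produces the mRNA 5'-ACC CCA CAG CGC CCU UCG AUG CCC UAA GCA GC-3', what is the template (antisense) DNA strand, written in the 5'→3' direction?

Replace U with T to get the coding DNA strand: ACCCCACAGCGCCCTTCGATGCCCTAAGCAGC. The template strand is its reverse complement (complement TGGGGTGTCGCGGGAAGCTACGGGATTCGTCG, then reverse).

5'-GCTGCTTAGGGCATCGAAGGGCGCTGTGGGGT-3'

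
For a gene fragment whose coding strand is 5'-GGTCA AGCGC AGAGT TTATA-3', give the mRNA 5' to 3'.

mRNA has the coding-strand sequence with U in place of T.

5'-GGUCAAGCGCAGAGUUUAUA-3'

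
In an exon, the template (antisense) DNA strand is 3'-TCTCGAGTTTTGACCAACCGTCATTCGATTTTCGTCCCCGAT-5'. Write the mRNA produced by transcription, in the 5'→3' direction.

Reading the template 3'→5' as shown, RNA polymerase pairs each base (A→U, T→A, G↔C) to build mRNA 5'→3' directly.

5'-AGAGCUCAAAACUGGUUGGCAGUAAGCUAAAAGCAGGGGCUA-3'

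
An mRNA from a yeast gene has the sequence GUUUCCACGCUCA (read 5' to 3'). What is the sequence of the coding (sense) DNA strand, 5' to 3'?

5'-GTTTCCACGCTCA-3'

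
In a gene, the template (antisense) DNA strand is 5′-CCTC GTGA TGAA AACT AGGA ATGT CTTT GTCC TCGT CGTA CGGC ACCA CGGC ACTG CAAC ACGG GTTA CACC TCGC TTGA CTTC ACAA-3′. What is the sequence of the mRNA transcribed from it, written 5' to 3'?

RNA polymerase reads the template 3'→5' and synthesizes mRNA 5'→3' by base-pairing (A→U, T→A, G↔C). The complement of the template is GGAGCACTACTTTTGATCCTTACAGAAACAGGAGCAGCATGCCGTGGTGCCGTGACGTTGTGCCCAATGTGGAGCGAACTGAAGTGTT; antiparallel, so 5'→3' the coding strand is TTGTGAAGTCAAGCGAGGTGTAACCCGTGTTGCAGTGCCGTGGTGCCGTACGACGAGGACAAAGACATTCCTAGTTTTCATCACGAGG. Replace T with U for the mRNA.

5'-UUGUGAAGUCAAGCGAGGUGUAACCCGUGUUGCAGUGCCGUGGUGCCGUACGACGAGGACAAAGACAUUCCUAGUUUUCAUCACGAGG-3'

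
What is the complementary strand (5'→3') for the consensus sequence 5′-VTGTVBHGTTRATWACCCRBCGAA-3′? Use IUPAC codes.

5'-TTCGVYGGGTWATYAACDVBACAB-3'

Standard pairs A↔T, G↔C; ambiguity codes pair R↔Y, W↔W, B↔V, H↔D. Complement (BACABVDCAAYTAWTGGGYVGCTT), then reverse for 5'→3'.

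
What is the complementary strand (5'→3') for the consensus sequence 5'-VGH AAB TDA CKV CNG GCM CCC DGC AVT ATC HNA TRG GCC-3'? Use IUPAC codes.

5'-GGCCYATNDGATABTGCHGGGKGCCNGBMGTHAVTTDCB-3'

Standard pairs A↔T, G↔C; ambiguity codes pair R↔Y, M↔K, B↔V, D↔H, N↔N. Complement (BCDTTVAHTGMBGNCCGKGGGHCGTBATAGDNTAYCCGG), then reverse for 5'→3'.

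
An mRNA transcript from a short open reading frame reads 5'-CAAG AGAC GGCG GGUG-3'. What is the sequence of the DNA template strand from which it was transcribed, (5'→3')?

5'-CACCCGCCGTCTCTTG-3'

Replace U with T to get the coding DNA strand: CAAGAGACGGCGGGTG. The template strand is its reverse complement (complement GTTCTCTGCCGCCCAC, then reverse).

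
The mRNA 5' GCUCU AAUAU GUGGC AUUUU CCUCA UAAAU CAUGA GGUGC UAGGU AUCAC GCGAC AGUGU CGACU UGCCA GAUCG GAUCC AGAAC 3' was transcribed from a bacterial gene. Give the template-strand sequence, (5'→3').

Replace U with T to get the coding DNA strand: GCTCTAATATGTGGCATTTTCCTCATAAATCATGAGGTGCTAGGTATCACGCGACAGTGTCGACTTGCCAGATCGGATCCAGAAC. The template strand is its reverse complement (complement CGAGATTATACACCGTAAAAGGAGTATTTAGTACTCCACGATCCATAGTGCGCTGTCACAGCTGAACGGTCTAGCCTAGGTCTTG, then reverse).

5′-GTTCTGGATCCGATCTGGCAAGTCGACACTGTCGCGTGATACCTAGCACCTCATGATTTATGAGGAAAATGCCACATATTAGAGC-3′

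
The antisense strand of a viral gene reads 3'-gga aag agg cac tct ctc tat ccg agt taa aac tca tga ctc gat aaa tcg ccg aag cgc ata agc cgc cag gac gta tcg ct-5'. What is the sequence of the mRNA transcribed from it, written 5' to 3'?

Reading the template 3'→5' as shown, RNA polymerase pairs each base (A→U, T→A, G↔C) to build mRNA 5'→3' directly.

5'-CCUUUCUCCGUGAGAGAGAUAGGCUCAAUUUUGAGUACUGAGCUAUUUAGCGGCUUCGCGUAUUCGGCGGUCCUGCAUAGCGA-3'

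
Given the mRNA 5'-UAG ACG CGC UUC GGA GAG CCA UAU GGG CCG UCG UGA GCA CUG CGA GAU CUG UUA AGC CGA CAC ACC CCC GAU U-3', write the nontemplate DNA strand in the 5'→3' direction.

5'-TAGACGCGCTTCGGAGAGCCATATGGGCCGTCGTGAGCACTGCGAGATCTGTTAAGCCGACACACCCCCGATT-3'

The coding DNA strand has the same 5'→3' sequence as the mRNA with U replaced by T.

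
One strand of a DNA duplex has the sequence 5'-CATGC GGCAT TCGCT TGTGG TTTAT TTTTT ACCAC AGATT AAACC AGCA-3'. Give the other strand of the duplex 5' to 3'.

5'-TGCTGGTTTAATCTGTGGTAAAAAATAAACCACAAGCGAATGCCGCATG-3'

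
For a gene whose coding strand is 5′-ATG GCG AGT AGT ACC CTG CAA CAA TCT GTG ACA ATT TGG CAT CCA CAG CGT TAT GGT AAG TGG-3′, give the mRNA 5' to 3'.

mRNA has the coding-strand sequence with U in place of T.

5′-AUGGCGAGUAGUACCCUGCAACAAUCUGUGACAAUUUGGCAUCCACAGCGUUAUGGUAAGUGG-3′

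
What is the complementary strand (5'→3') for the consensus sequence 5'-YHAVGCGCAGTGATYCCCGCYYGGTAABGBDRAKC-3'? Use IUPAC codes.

Standard pairs A↔T, G↔C; ambiguity codes pair R↔Y, K↔M, B↔V, D↔H. Complement (RDTBCGCGTCACTARGGGCGRRCCATTVCVHYTMG), then reverse for 5'→3'.

5'-GMTYHVCVTTACCRRGCGGGRATCACTGCGCBTDR-3'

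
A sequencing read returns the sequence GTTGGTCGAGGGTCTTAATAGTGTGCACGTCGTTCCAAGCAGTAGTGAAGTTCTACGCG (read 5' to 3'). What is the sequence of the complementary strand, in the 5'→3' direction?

The complement of GTTGGTCGAGGGTCTTAATAGTGTGCACGTCGTTCCAAGCAGTAGTGAAGTTCTACGCG is CAACCAGCTCCCAGAATTATCACACGTGCAGCAAGGTTCGTCATCACTTCAAGATGCGC (A↔T, G↔C). DNA strands are antiparallel, so the complementary strand runs 3'→5'; reversing gives the 5'→3' form.

5'-CGCGTAGAACTTCACTACTGCTTGGAACGACGTGCACACTATTAAGACCCTCGACCAAC-3'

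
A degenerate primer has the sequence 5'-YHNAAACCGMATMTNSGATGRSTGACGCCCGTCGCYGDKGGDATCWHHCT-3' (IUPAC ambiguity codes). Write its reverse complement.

Standard pairs A↔T, G↔C; ambiguity codes pair R↔Y, M↔K, W↔W, S↔S, D↔H, N↔N. Complement (RDNTTTGGCKTAKANSCTACYSACTGCGGGCAGCGRCHMCCHTAGWDDGA), then reverse for 5'→3'.

5'-AGDDWGATHCCMHCRGCGACGGGCGTCASYCATCSNAKATKCGGTTTNDR-3'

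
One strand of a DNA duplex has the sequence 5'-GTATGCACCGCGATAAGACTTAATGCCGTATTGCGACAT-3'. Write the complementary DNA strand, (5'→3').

5'-ATGTCGCAATACGGCATTAAGTCTTATCGCGGTGCATAC-3'

Pairing A↔T and G↔C gives CATACGTGGCGCTATTCTGAATTACGGCATAACGCTGTA, running 3'→5'. Reverse for the 5'→3' convention.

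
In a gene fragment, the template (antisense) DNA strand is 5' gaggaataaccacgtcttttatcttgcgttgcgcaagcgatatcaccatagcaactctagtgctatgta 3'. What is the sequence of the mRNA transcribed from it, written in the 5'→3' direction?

5'-UACAUAGCACUAGAGUUGCUAUGGUGAUAUCGCUUGCGCAACGCAAGAUAAAAGACGUGGUUAUUCCUC-3'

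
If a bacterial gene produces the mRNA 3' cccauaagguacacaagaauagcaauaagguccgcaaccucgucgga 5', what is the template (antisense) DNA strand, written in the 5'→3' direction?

5′-GGGTATTCCATGTGTTCTTATCGTTATTCCAGGCGTTGGAGCAGCCT-3′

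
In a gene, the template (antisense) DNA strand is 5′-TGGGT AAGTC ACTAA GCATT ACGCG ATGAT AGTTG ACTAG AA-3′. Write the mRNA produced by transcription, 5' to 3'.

5'-UUCUAGUCAACUAUCAUCGCGUAAUGCUUAGUGACUUACCCA-3'

RNA polymerase reads the template 3'→5' and synthesizes mRNA 5'→3' by base-pairing (A→U, T→A, G↔C). The complement of the template is ACCCATTCAGTGATTCGTAATGCGCTACTATCAACTGATCTT; antiparallel, so 5'→3' the coding strand is TTCTAGTCAACTATCATCGCGTAATGCTTAGTGACTTACCCA. Replace T with U for the mRNA.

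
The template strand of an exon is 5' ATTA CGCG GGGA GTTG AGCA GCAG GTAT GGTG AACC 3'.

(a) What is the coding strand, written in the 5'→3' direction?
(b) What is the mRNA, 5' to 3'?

(a) 5'-GGTTCACCATACCTGCTGCTCAACTCCCCGCGTAAT-3'
(b) 5'-GGUUCACCAUACCUGCUGCUCAACUCCCCGCGUAAU-3'

(a) The coding strand is the reverse complement of the template: complement TAATGCGCCCCTCAACTCGTCGTCCATACCACTTGG, then reverse.
(b) mRNA has the coding-strand sequence with T→U.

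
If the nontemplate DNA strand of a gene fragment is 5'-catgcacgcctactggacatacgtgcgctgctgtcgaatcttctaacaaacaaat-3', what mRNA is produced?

The mRNA is synthesized from the template strand, so it matches the coding strand with T replaced by U.

5'-CAUGCACGCCUACUGGACAUACGUGCGCUGCUGUCGAAUCUUCUAACAAACAAAU-3'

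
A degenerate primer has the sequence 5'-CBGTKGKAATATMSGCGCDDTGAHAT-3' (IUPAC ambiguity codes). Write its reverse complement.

5′-ATDTCAHHGCGCSKATATTMCMACVG-3′

Standard pairs A↔T, G↔C; ambiguity codes pair M↔K, S↔S, B↔V, D↔H. Complement (GVCAMCMTTATAKSCGCGHHACTDTA), then reverse for 5'→3'.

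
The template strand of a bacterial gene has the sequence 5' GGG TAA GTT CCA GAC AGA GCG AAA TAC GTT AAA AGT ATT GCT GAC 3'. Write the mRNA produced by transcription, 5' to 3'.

5'-GUCAGCAAUACUUUUAACGUAUUUCGCUCUGUCUGGAACUUACCC-3'

The mRNA has the sequence of the coding strand (reverse complement of the template) with T→U. Reverse complement of GGGTAAGTTCCAGACAGAGCGAAATACGTTAAAAGTATTGCTGAC is GTCAGCAATACTTTTAACGTATTTCGCTCTGTCTGGAACTTACCC; then T→U.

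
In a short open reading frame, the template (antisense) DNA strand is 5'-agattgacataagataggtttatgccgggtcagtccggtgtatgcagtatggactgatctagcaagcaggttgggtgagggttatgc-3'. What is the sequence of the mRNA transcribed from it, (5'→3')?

5'-GCAUAACCCUCACCCAACCUGCUUGCUAGAUCAGUCCAUACUGCAUACACCGGACUGACCCGGCAUAAACCUAUCUUAUGUCAAUCU-3'

RNA polymerase reads the template 3'→5' and synthesizes mRNA 5'→3' by base-pairing (A→U, T→A, G↔C). The complement of the template is TCTAACTGTATTCTATCCAAATACGGCCCAGTCAGGCCACATACGTCATACCTGACTAGATCGTTCGTCCAACCCACTCCCAATACG; antiparallel, so 5'→3' the coding strand is GCATAACCCTCACCCAACCTGCTTGCTAGATCAGTCCATACTGCATACACCGGACTGACCCGGCATAAACCTATCTTATGTCAATCT. Replace T with U for the mRNA.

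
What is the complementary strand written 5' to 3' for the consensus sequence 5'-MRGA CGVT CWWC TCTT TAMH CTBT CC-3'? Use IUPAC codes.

5′-GGAVAGDKTAAAGAGWWGABCGTCYK-3′

Standard pairs A↔T, G↔C; ambiguity codes pair R↔Y, M↔K, W↔W, B↔V, H↔D. Complement (KYCTGCBAGWWGAGAAATKDGAVAGG), then reverse for 5'→3'.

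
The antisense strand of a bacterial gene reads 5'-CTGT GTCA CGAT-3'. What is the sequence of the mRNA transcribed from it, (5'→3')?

5'-AUCGUGACACAG-3'

The mRNA has the sequence of the coding strand (reverse complement of the template) with T→U. Reverse complement of CTGTGTCACGAT is ATCGTGACACAG; then T→U.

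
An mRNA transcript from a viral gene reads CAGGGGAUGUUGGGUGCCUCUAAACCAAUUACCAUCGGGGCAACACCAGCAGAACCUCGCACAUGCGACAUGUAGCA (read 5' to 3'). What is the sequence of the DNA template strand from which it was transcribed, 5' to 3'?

5′-TGCTACATGTCGCATGTGCGAGGTTCTGCTGGTGTTGCCCCGATGGTAATTGGTTTAGAGGCACCCAACATCCCCTG-3′

Replace U with T to get the coding DNA strand: CAGGGGATGTTGGGTGCCTCTAAACCAATTACCATCGGGGCAACACCAGCAGAACCTCGCACATGCGACATGTAGCA. The template strand is its reverse complement (complement GTCCCCTACAACCCACGGAGATTTGGTTAATGGTAGCCCCGTTGTGGTCGTCTTGGAGCGTGTACGCTGTACATCGT, then reverse).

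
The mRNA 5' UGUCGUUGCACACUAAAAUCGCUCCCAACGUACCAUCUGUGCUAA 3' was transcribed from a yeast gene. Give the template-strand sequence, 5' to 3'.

5'-TTAGCACAGATGGTACGTTGGGAGCGATTTTAGTGTGCAACGACA-3'

Replace U with T to get the coding DNA strand: TGTCGTTGCACACTAAAATCGCTCCCAACGTACCATCTGTGCTAA. The template strand is its reverse complement (complement ACAGCAACGTGTGATTTTAGCGAGGGTTGCATGGTAGACACGATT, then reverse).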